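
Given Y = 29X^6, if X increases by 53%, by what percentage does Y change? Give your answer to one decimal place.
1182.8%

For Y = 29X^6:
If X → X(1 + 0.53)
Then Y → Y · (1 + 0.53)^6
     ≈ Y · 12.8277

Percentage change = ((1 + 0.53)^6 − 1) × 100% ≈ 1182.8%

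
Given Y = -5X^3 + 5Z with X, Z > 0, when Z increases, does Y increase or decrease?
Y increases

Taking the partial derivative:
∂Y/∂Z = 5

∂Y/∂Z = 5 > 0 (assuming positive values)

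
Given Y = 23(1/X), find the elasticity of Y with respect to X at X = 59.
Elasticity = -1

Elasticity = (dY/dX) · (X/Y)

dY/dX = -23/X²
At X = 59: dY/dX = -23/3481, Y = 23/59

Elasticity = (-23/3481) · (59 / (23/59)) = -1

Interpretation: for a small percentage change in X, the percentage change in Y is approximately -1.00 times as large.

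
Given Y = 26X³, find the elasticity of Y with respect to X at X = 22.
Elasticity = 3

Elasticity = (dY/dX) · (X/Y)

dY/dX = 78·X²
At X = 22: dY/dX = 37752, Y = 276848

Elasticity = 37752 · (22 / 276848) = 3

Interpretation: for a small percentage change in X, the percentage change in Y is approximately 3.00 times as large.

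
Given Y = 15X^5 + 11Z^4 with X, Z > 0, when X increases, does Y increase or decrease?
Y increases

Taking the partial derivative:
∂Y/∂X = 75X^4

∂Y/∂X = 75X^4 > 0 (assuming positive values)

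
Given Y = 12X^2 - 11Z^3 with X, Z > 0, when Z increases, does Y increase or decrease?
Y decreases

Taking the partial derivative:
∂Y/∂Z = -33Z^2

∂Y/∂Z = -33Z^2 < 0 (assuming positive values)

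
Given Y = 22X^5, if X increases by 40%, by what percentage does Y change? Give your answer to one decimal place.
437.8%

For Y = 22X^5:
If X → X(1 + 0.4)
Then Y → Y · (1 + 0.4)^5
     ≈ Y · 5.3782

Percentage change = ((1 + 0.4)^5 − 1) × 100% ≈ 437.8%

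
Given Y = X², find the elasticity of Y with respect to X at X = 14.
Elasticity = 2

Elasticity = (dY/dX) · (X/Y)

dY/dX = 2·X
At X = 14: dY/dX = 28, Y = 196

Elasticity = 28 · (14 / 196) = 2

Interpretation: for a small percentage change in X, the percentage change in Y is approximately 2.00 times as large.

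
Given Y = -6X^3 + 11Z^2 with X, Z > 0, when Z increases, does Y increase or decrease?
Y increases

Taking the partial derivative:
∂Y/∂Z = 22Z

∂Y/∂Z = 22Z > 0 (assuming positive values)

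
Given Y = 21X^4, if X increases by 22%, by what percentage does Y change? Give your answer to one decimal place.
121.5%

For Y = 21X^4:
If X → X(1 + 0.22)
Then Y → Y · (1 + 0.22)^4
     ≈ Y · 2.2153

Percentage change = ((1 + 0.22)^4 − 1) × 100% ≈ 121.5%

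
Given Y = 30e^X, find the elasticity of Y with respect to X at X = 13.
Elasticity = 13

Elasticity = (dY/dX) · (X/Y)

dY/dX = 30·e^X
At X = 13: dY/dX = 30·e^13, Y = 30·e^13

Elasticity = (30·e^13) · (13 / (30·e^13)) = 13

Interpretation: for a small percentage change in X, the percentage change in Y is approximately 13.00 times as large.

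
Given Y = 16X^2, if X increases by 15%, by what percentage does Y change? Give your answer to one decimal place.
32.3%

For Y = 16X^2:
If X → X(1 + 0.15)
Then Y → Y · (1 + 0.15)^2
     = Y · 1.3225

Percentage change = ((1 + 0.15)^2 − 1) × 100% ≈ 32.3%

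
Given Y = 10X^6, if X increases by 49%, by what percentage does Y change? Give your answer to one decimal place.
994.3%

For Y = 10X^6:
If X → X(1 + 0.49)
Then Y → Y · (1 + 0.49)^6
     ≈ Y · 10.9425

Percentage change = ((1 + 0.49)^6 − 1) × 100% ≈ 994.3%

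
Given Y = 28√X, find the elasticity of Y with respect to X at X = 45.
Elasticity = 1/2

Elasticity = (dY/dX) · (X/Y)

dY/dX = 14/√X
At X = 45: dY/dX = 14·√5/15, Y = 84·√5

Elasticity = (14·√5/15) · (45 / (84·√5)) = 1/2

Interpretation: for a small percentage change in X, the percentage change in Y is approximately 0.50 times as large.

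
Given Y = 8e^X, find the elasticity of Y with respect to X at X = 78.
Elasticity = 78

Elasticity = (dY/dX) · (X/Y)

dY/dX = 8·e^X
At X = 78: dY/dX = 8·e^78, Y = 8·e^78

Elasticity = (8·e^78) · (78 / (8·e^78)) = 78

Interpretation: for a small percentage change in X, the percentage change in Y is approximately 78.00 times as large.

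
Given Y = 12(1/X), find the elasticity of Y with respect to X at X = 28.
Elasticity = -1

Elasticity = (dY/dX) · (X/Y)

dY/dX = -12/X²
At X = 28: dY/dX = -3/196, Y = 3/7

Elasticity = (-3/196) · (28 / (3/7)) = -1

Interpretation: for a small percentage change in X, the percentage change in Y is approximately -1.00 times as large.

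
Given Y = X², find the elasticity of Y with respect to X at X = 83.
Elasticity = 2

Elasticity = (dY/dX) · (X/Y)

dY/dX = 2·X
At X = 83: dY/dX = 166, Y = 6889

Elasticity = 166 · (83 / 6889) = 2

Interpretation: for a small percentage change in X, the percentage change in Y is approximately 2.00 times as large.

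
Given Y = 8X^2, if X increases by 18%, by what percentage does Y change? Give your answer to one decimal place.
39.2%

For Y = 8X^2:
If X → X(1 + 0.18)
Then Y → Y · (1 + 0.18)^2
     = Y · 1.3924

Percentage change = ((1 + 0.18)^2 − 1) × 100% ≈ 39.2%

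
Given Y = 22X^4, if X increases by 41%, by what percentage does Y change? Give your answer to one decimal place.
295.3%

For Y = 22X^4:
If X → X(1 + 0.41)
Then Y → Y · (1 + 0.41)^4
     ≈ Y · 3.9525

Percentage change = ((1 + 0.41)^4 − 1) × 100% ≈ 295.3%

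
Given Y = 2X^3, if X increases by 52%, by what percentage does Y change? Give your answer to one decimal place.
251.2%

For Y = 2X^3:
If X → X(1 + 0.52)
Then Y → Y · (1 + 0.52)^3
     ≈ Y · 3.5118

Percentage change = ((1 + 0.52)^3 − 1) × 100% ≈ 251.2%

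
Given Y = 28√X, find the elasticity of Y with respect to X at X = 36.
Elasticity = 1/2

Elasticity = (dY/dX) · (X/Y)

dY/dX = 14/√X
At X = 36: dY/dX = 7/3, Y = 168

Elasticity = (7/3) · (36 / 168) = 1/2

Interpretation: for a small percentage change in X, the percentage change in Y is approximately 0.50 times as large.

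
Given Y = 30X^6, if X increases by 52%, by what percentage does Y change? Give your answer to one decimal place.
1133.3%

For Y = 30X^6:
If X → X(1 + 0.52)
Then Y → Y · (1 + 0.52)^6
     ≈ Y · 12.3328

Percentage change = ((1 + 0.52)^6 − 1) × 100% ≈ 1133.3%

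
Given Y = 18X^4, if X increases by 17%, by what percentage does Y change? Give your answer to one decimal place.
87.4%

For Y = 18X^4:
If X → X(1 + 0.17)
Then Y → Y · (1 + 0.17)^4
     ≈ Y · 1.8739

Percentage change = ((1 + 0.17)^4 − 1) × 100% ≈ 87.4%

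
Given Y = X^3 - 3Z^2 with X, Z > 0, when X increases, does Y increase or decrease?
Y increases

Taking the partial derivative:
∂Y/∂X = 3X^2

∂Y/∂X = 3X^2 > 0 (assuming positive values)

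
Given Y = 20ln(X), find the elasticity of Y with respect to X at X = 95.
Elasticity = 1/ln(95) ≈ 0.2196

Elasticity = (dY/dX) · (X/Y)

dY/dX = 20/X
At X = 95: dY/dX = 4/19, Y = 20·ln(95)

Elasticity = (4/19) · (95 / (20·ln(95))) = 1/ln(95) ≈ 0.2196

Interpretation: for a small percentage change in X, the percentage change in Y is approximately 0.22 times as large.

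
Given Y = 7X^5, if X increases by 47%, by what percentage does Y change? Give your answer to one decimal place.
586.4%

For Y = 7X^5:
If X → X(1 + 0.47)
Then Y → Y · (1 + 0.47)^5
     ≈ Y · 6.8641

Percentage change = ((1 + 0.47)^5 − 1) × 100% ≈ 586.4%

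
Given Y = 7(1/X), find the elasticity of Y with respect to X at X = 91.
Elasticity = -1

Elasticity = (dY/dX) · (X/Y)

dY/dX = -7/X²
At X = 91: dY/dX = -1/1183, Y = 1/13

Elasticity = (-1/1183) · (91 / (1/13)) = -1

Interpretation: for a small percentage change in X, the percentage change in Y is approximately -1.00 times as large.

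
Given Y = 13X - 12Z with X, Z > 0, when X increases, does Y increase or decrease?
Y increases

Taking the partial derivative:
∂Y/∂X = 13

∂Y/∂X = 13 > 0 (assuming positive values)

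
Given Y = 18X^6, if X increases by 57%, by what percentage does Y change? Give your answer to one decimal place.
1397.6%

For Y = 18X^6:
If X → X(1 + 0.57)
Then Y → Y · (1 + 0.57)^6
     ≈ Y · 14.9761

Percentage change = ((1 + 0.57)^6 − 1) × 100% ≈ 1397.6%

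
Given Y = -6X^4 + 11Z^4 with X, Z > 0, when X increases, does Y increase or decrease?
Y decreases

Taking the partial derivative:
∂Y/∂X = -24X^3

∂Y/∂X = -24X^3 < 0 (assuming positive values)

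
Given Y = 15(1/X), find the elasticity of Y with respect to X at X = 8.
Elasticity = -1

Elasticity = (dY/dX) · (X/Y)

dY/dX = -15/X²
At X = 8: dY/dX = -15/64, Y = 15/8

Elasticity = (-15/64) · (8 / (15/8)) = -1

Interpretation: for a small percentage change in X, the percentage change in Y is approximately -1.00 times as large.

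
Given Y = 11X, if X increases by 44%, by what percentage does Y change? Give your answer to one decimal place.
44.0%

For Y = 11X:
If X → X(1 + 0.44)
Then Y → Y · (1 + 0.44)^1
     = Y · 1.4400

Percentage change = ((1 + 0.44)^1 − 1) × 100% = 44.0%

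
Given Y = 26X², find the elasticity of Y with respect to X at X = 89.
Elasticity = 2

Elasticity = (dY/dX) · (X/Y)

dY/dX = 52·X
At X = 89: dY/dX = 4628, Y = 205946

Elasticity = 4628 · (89 / 205946) = 2

Interpretation: for a small percentage change in X, the percentage change in Y is approximately 2.00 times as large.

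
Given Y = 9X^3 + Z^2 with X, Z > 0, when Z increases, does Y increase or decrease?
Y increases

Taking the partial derivative:
∂Y/∂Z = 2Z

∂Y/∂Z = 2Z > 0 (assuming positive values)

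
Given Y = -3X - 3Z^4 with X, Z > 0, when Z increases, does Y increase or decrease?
Y decreases

Taking the partial derivative:
∂Y/∂Z = -12Z^3

∂Y/∂Z = -12Z^3 < 0 (assuming positive values)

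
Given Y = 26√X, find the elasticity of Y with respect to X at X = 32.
Elasticity = 1/2

Elasticity = (dY/dX) · (X/Y)

dY/dX = 13/√X
At X = 32: dY/dX = 13·√2/8, Y = 104·√2

Elasticity = (13·√2/8) · (32 / (104·√2)) = 1/2

Interpretation: for a small percentage change in X, the percentage change in Y is approximately 0.50 times as large.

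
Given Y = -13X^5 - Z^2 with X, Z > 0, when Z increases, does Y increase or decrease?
Y decreases

Taking the partial derivative:
∂Y/∂Z = -2Z

∂Y/∂Z = -2Z < 0 (assuming positive values)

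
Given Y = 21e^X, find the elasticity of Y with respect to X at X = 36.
Elasticity = 36

Elasticity = (dY/dX) · (X/Y)

dY/dX = 21·e^X
At X = 36: dY/dX = 21·e^36, Y = 21·e^36

Elasticity = (21·e^36) · (36 / (21·e^36)) = 36

Interpretation: for a small percentage change in X, the percentage change in Y is approximately 36.00 times as large.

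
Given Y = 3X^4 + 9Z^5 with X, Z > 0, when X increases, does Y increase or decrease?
Y increases

Taking the partial derivative:
∂Y/∂X = 12X^3

∂Y/∂X = 12X^3 > 0 (assuming positive values)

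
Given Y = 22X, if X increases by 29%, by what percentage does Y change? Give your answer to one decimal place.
29.0%

For Y = 22X:
If X → X(1 + 0.29)
Then Y → Y · (1 + 0.29)^1
     = Y · 1.2900

Percentage change = ((1 + 0.29)^1 − 1) × 100% = 29.0%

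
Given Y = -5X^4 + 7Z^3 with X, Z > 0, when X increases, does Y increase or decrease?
Y decreases

Taking the partial derivative:
∂Y/∂X = -20X^3

∂Y/∂X = -20X^3 < 0 (assuming positive values)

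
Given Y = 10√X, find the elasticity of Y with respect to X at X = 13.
Elasticity = 1/2

Elasticity = (dY/dX) · (X/Y)

dY/dX = 5/√X
At X = 13: dY/dX = 5·√13/13, Y = 10·√13

Elasticity = (5·√13/13) · (13 / (10·√13)) = 1/2

Interpretation: for a small percentage change in X, the percentage change in Y is approximately 0.50 times as large.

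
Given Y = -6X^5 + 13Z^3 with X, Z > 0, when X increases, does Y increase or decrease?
Y decreases

Taking the partial derivative:
∂Y/∂X = -30X^4

∂Y/∂X = -30X^4 < 0 (assuming positive values)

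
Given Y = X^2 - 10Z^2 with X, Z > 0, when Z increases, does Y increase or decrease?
Y decreases

Taking the partial derivative:
∂Y/∂Z = -20Z

∂Y/∂Z = -20Z < 0 (assuming positive values)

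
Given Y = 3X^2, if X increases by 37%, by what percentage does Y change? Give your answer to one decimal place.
87.7%

For Y = 3X^2:
If X → X(1 + 0.37)
Then Y → Y · (1 + 0.37)^2
     = Y · 1.8769

Percentage change = ((1 + 0.37)^2 − 1) × 100% ≈ 87.7%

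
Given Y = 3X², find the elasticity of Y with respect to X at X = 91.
Elasticity = 2

Elasticity = (dY/dX) · (X/Y)

dY/dX = 6·X
At X = 91: dY/dX = 546, Y = 24843

Elasticity = 546 · (91 / 24843) = 2

Interpretation: for a small percentage change in X, the percentage change in Y is approximately 2.00 times as large.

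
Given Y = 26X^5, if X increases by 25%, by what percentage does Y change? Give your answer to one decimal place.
205.2%

For Y = 26X^5:
If X → X(1 + 0.25)
Then Y → Y · (1 + 0.25)^5
     ≈ Y · 3.0518

Percentage change = ((1 + 0.25)^5 − 1) × 100% ≈ 205.2%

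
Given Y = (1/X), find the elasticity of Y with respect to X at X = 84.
Elasticity = -1

Elasticity = (dY/dX) · (X/Y)

dY/dX = -1/X²
At X = 84: dY/dX = -1/7056, Y = 1/84

Elasticity = (-1/7056) · (84 / (1/84)) = -1

Interpretation: for a small percentage change in X, the percentage change in Y is approximately -1.00 times as large.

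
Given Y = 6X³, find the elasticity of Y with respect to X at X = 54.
Elasticity = 3

Elasticity = (dY/dX) · (X/Y)

dY/dX = 18·X²
At X = 54: dY/dX = 52488, Y = 944784

Elasticity = 52488 · (54 / 944784) = 3

Interpretation: for a small percentage change in X, the percentage change in Y is approximately 3.00 times as large.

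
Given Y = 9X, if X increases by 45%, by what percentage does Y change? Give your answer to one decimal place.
45.0%

For Y = 9X:
If X → X(1 + 0.45)
Then Y → Y · (1 + 0.45)^1
     = Y · 1.4500

Percentage change = ((1 + 0.45)^1 − 1) × 100% = 45.0%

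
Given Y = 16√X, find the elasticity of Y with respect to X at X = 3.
Elasticity = 1/2

Elasticity = (dY/dX) · (X/Y)

dY/dX = 8/√X
At X = 3: dY/dX = 8·√3/3, Y = 16·√3

Elasticity = (8·√3/3) · (3 / (16·√3)) = 1/2

Interpretation: for a small percentage change in X, the percentage change in Y is approximately 0.50 times as large.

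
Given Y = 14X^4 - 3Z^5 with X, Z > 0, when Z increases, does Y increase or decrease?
Y decreases

Taking the partial derivative:
∂Y/∂Z = -15Z^4

∂Y/∂Z = -15Z^4 < 0 (assuming positive values)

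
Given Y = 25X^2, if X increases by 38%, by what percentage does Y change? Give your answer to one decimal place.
90.4%

For Y = 25X^2:
If X → X(1 + 0.38)
Then Y → Y · (1 + 0.38)^2
     = Y · 1.9044

Percentage change = ((1 + 0.38)^2 − 1) × 100% ≈ 90.4%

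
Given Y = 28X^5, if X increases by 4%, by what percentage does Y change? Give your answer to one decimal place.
21.7%

For Y = 28X^5:
If X → X(1 + 0.04)
Then Y → Y · (1 + 0.04)^5
     ≈ Y · 1.2167

Percentage change = ((1 + 0.04)^5 − 1) × 100% ≈ 21.7%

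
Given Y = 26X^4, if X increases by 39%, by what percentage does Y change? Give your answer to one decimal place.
273.3%

For Y = 26X^4:
If X → X(1 + 0.39)
Then Y → Y · (1 + 0.39)^4
     ≈ Y · 3.7330

Percentage change = ((1 + 0.39)^4 − 1) × 100% ≈ 273.3%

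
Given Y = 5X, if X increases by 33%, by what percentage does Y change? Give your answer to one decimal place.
33.0%

For Y = 5X:
If X → X(1 + 0.33)
Then Y → Y · (1 + 0.33)^1
     = Y · 1.3300

Percentage change = ((1 + 0.33)^1 − 1) × 100% = 33.0%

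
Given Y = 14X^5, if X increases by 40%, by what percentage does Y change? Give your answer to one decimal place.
437.8%

For Y = 14X^5:
If X → X(1 + 0.4)
Then Y → Y · (1 + 0.4)^5
     ≈ Y · 5.3782

Percentage change = ((1 + 0.4)^5 − 1) × 100% ≈ 437.8%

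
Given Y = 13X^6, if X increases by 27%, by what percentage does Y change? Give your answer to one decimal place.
319.6%

For Y = 13X^6:
If X → X(1 + 0.27)
Then Y → Y · (1 + 0.27)^6
     ≈ Y · 4.1959

Percentage change = ((1 + 0.27)^6 − 1) × 100% ≈ 319.6%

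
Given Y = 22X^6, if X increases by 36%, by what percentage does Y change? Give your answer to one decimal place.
532.8%

For Y = 22X^6:
If X → X(1 + 0.36)
Then Y → Y · (1 + 0.36)^6
     ≈ Y · 6.3275

Percentage change = ((1 + 0.36)^6 − 1) × 100% ≈ 532.8%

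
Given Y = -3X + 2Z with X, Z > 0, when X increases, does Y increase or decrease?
Y decreases

Taking the partial derivative:
∂Y/∂X = -3

∂Y/∂X = -3 < 0 (assuming positive values)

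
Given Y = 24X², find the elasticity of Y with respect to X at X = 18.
Elasticity = 2

Elasticity = (dY/dX) · (X/Y)

dY/dX = 48·X
At X = 18: dY/dX = 864, Y = 7776

Elasticity = 864 · (18 / 7776) = 2

Interpretation: for a small percentage change in X, the percentage change in Y is approximately 2.00 times as large.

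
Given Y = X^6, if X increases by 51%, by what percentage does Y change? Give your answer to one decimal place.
1085.4%

For Y = X^6:
If X → X(1 + 0.51)
Then Y → Y · (1 + 0.51)^6
     ≈ Y · 11.8539

Percentage change = ((1 + 0.51)^6 − 1) × 100% ≈ 1085.4%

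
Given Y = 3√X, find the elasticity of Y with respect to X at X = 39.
Elasticity = 1/2

Elasticity = (dY/dX) · (X/Y)

dY/dX = 3/(2·√X)
At X = 39: dY/dX = √39/26, Y = 3·√39

Elasticity = (√39/26) · (39 / (3·√39)) = 1/2

Interpretation: for a small percentage change in X, the percentage change in Y is approximately 0.50 times as large.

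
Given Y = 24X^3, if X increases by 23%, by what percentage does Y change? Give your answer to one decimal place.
86.1%

For Y = 24X^3:
If X → X(1 + 0.23)
Then Y → Y · (1 + 0.23)^3
     ≈ Y · 1.8609

Percentage change = ((1 + 0.23)^3 − 1) × 100% ≈ 86.1%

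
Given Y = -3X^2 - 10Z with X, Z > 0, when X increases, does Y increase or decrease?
Y decreases

Taking the partial derivative:
∂Y/∂X = -6X

∂Y/∂X = -6X < 0 (assuming positive values)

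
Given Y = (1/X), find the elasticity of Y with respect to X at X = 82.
Elasticity = -1

Elasticity = (dY/dX) · (X/Y)

dY/dX = -1/X²
At X = 82: dY/dX = -1/6724, Y = 1/82

Elasticity = (-1/6724) · (82 / (1/82)) = -1

Interpretation: for a small percentage change in X, the percentage change in Y is approximately -1.00 times as large.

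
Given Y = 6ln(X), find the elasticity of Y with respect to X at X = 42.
Elasticity = 1/ln(42) ≈ 0.2675

Elasticity = (dY/dX) · (X/Y)

dY/dX = 6/X
At X = 42: dY/dX = 1/7, Y = 6·ln(42)

Elasticity = (1/7) · (42 / (6·ln(42))) = 1/ln(42) ≈ 0.2675

Interpretation: for a small percentage change in X, the percentage change in Y is approximately 0.27 times as large.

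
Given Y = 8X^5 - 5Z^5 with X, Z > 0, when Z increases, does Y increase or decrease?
Y decreases

Taking the partial derivative:
∂Y/∂Z = -25Z^4

∂Y/∂Z = -25Z^4 < 0 (assuming positive values)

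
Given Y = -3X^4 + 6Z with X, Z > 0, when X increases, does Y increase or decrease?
Y decreases

Taking the partial derivative:
∂Y/∂X = -12X^3

∂Y/∂X = -12X^3 < 0 (assuming positive values)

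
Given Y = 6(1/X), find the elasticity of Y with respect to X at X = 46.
Elasticity = -1

Elasticity = (dY/dX) · (X/Y)

dY/dX = -6/X²
At X = 46: dY/dX = -3/1058, Y = 3/23

Elasticity = (-3/1058) · (46 / (3/23)) = -1

Interpretation: for a small percentage change in X, the percentage change in Y is approximately -1.00 times as large.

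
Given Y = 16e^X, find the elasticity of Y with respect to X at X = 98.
Elasticity = 98

Elasticity = (dY/dX) · (X/Y)

dY/dX = 16·e^X
At X = 98: dY/dX = 16·e^98, Y = 16·e^98

Elasticity = (16·e^98) · (98 / (16·e^98)) = 98

Interpretation: for a small percentage change in X, the percentage change in Y is approximately 98.00 times as large.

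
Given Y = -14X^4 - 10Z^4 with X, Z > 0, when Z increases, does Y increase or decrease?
Y decreases

Taking the partial derivative:
∂Y/∂Z = -40Z^3

∂Y/∂Z = -40Z^3 < 0 (assuming positive values)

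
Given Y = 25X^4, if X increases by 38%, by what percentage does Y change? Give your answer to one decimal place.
262.7%

For Y = 25X^4:
If X → X(1 + 0.38)
Then Y → Y · (1 + 0.38)^4
     ≈ Y · 3.6267

Percentage change = ((1 + 0.38)^4 − 1) × 100% ≈ 262.7%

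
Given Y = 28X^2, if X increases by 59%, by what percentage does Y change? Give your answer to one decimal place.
152.8%

For Y = 28X^2:
If X → X(1 + 0.59)
Then Y → Y · (1 + 0.59)^2
     = Y · 2.5281

Percentage change = ((1 + 0.59)^2 − 1) × 100% ≈ 152.8%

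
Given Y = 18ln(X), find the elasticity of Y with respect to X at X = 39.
Elasticity = 1/ln(39) ≈ 0.2730

Elasticity = (dY/dX) · (X/Y)

dY/dX = 18/X
At X = 39: dY/dX = 6/13, Y = 18·ln(39)

Elasticity = (6/13) · (39 / (18·ln(39))) = 1/ln(39) ≈ 0.2730

Interpretation: for a small percentage change in X, the percentage change in Y is approximately 0.27 times as large.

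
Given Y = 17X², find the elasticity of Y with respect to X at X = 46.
Elasticity = 2

Elasticity = (dY/dX) · (X/Y)

dY/dX = 34·X
At X = 46: dY/dX = 1564, Y = 35972

Elasticity = 1564 · (46 / 35972) = 2

Interpretation: for a small percentage change in X, the percentage change in Y is approximately 2.00 times as large.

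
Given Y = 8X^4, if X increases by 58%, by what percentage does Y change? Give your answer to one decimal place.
523.2%

For Y = 8X^4:
If X → X(1 + 0.58)
Then Y → Y · (1 + 0.58)^4
     ≈ Y · 6.2320

Percentage change = ((1 + 0.58)^4 − 1) × 100% ≈ 523.2%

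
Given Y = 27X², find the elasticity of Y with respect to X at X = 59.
Elasticity = 2

Elasticity = (dY/dX) · (X/Y)

dY/dX = 54·X
At X = 59: dY/dX = 3186, Y = 93987

Elasticity = 3186 · (59 / 93987) = 2

Interpretation: for a small percentage change in X, the percentage change in Y is approximately 2.00 times as large.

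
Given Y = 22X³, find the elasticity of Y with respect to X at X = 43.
Elasticity = 3

Elasticity = (dY/dX) · (X/Y)

dY/dX = 66·X²
At X = 43: dY/dX = 122034, Y = 1749154

Elasticity = 122034 · (43 / 1749154) = 3

Interpretation: for a small percentage change in X, the percentage change in Y is approximately 3.00 times as large.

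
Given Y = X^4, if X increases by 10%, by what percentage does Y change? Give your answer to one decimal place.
46.4%

For Y = X^4:
If X → X(1 + 0.1)
Then Y → Y · (1 + 0.1)^4
     = Y · 1.4641

Percentage change = ((1 + 0.1)^4 − 1) × 100% ≈ 46.4%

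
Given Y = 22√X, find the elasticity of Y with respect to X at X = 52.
Elasticity = 1/2

Elasticity = (dY/dX) · (X/Y)

dY/dX = 11/√X
At X = 52: dY/dX = 11·√13/26, Y = 44·√13

Elasticity = (11·√13/26) · (52 / (44·√13)) = 1/2

Interpretation: for a small percentage change in X, the percentage change in Y is approximately 0.50 times as large.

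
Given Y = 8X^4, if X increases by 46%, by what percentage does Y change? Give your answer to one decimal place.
354.4%

For Y = 8X^4:
If X → X(1 + 0.46)
Then Y → Y · (1 + 0.46)^4
     ≈ Y · 4.5437

Percentage change = ((1 + 0.46)^4 − 1) × 100% ≈ 354.4%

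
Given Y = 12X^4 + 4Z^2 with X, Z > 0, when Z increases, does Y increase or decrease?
Y increases

Taking the partial derivative:
∂Y/∂Z = 8Z

∂Y/∂Z = 8Z > 0 (assuming positive values)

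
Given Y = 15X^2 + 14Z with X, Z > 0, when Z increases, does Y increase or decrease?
Y increases

Taking the partial derivative:
∂Y/∂Z = 14

∂Y/∂Z = 14 > 0 (assuming positive values)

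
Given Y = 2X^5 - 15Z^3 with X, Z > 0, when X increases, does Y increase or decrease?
Y increases

Taking the partial derivative:
∂Y/∂X = 10X^4

∂Y/∂X = 10X^4 > 0 (assuming positive values)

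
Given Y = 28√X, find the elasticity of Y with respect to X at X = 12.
Elasticity = 1/2

Elasticity = (dY/dX) · (X/Y)

dY/dX = 14/√X
At X = 12: dY/dX = 7·√3/3, Y = 56·√3

Elasticity = (7·√3/3) · (12 / (56·√3)) = 1/2

Interpretation: for a small percentage change in X, the percentage change in Y is approximately 0.50 times as large.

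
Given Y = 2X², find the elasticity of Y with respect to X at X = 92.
Elasticity = 2

Elasticity = (dY/dX) · (X/Y)

dY/dX = 4·X
At X = 92: dY/dX = 368, Y = 16928

Elasticity = 368 · (92 / 16928) = 2

Interpretation: for a small percentage change in X, the percentage change in Y is approximately 2.00 times as large.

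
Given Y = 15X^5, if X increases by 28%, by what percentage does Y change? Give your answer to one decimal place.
243.6%

For Y = 15X^5:
If X → X(1 + 0.28)
Then Y → Y · (1 + 0.28)^5
     ≈ Y · 3.4360

Percentage change = ((1 + 0.28)^5 − 1) × 100% ≈ 243.6%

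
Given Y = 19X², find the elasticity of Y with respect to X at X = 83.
Elasticity = 2

Elasticity = (dY/dX) · (X/Y)

dY/dX = 38·X
At X = 83: dY/dX = 3154, Y = 130891

Elasticity = 3154 · (83 / 130891) = 2

Interpretation: for a small percentage change in X, the percentage change in Y is approximately 2.00 times as large.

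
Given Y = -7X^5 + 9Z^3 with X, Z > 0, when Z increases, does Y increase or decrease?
Y increases

Taking the partial derivative:
∂Y/∂Z = 27Z^2

∂Y/∂Z = 27Z^2 > 0 (assuming positive values)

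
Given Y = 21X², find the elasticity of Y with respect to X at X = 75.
Elasticity = 2

Elasticity = (dY/dX) · (X/Y)

dY/dX = 42·X
At X = 75: dY/dX = 3150, Y = 118125

Elasticity = 3150 · (75 / 118125) = 2

Interpretation: for a small percentage change in X, the percentage change in Y is approximately 2.00 times as large.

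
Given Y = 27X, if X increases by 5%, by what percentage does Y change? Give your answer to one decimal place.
5.0%

For Y = 27X:
If X → X(1 + 0.05)
Then Y → Y · (1 + 0.05)^1
     = Y · 1.0500

Percentage change = ((1 + 0.05)^1 − 1) × 100% = 5.0%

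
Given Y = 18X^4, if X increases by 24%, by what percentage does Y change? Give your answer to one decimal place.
136.4%

For Y = 18X^4:
If X → X(1 + 0.24)
Then Y → Y · (1 + 0.24)^4
     ≈ Y · 2.3642

Percentage change = ((1 + 0.24)^4 − 1) × 100% ≈ 136.4%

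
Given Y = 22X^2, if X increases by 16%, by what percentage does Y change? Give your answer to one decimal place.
34.6%

For Y = 22X^2:
If X → X(1 + 0.16)
Then Y → Y · (1 + 0.16)^2
     = Y · 1.3456

Percentage change = ((1 + 0.16)^2 − 1) × 100% ≈ 34.6%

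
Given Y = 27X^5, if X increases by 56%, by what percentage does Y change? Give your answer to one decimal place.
823.9%

For Y = 27X^5:
If X → X(1 + 0.56)
Then Y → Y · (1 + 0.56)^5
     ≈ Y · 9.2390

Percentage change = ((1 + 0.56)^5 − 1) × 100% ≈ 823.9%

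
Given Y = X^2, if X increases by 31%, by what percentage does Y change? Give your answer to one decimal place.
71.6%

For Y = X^2:
If X → X(1 + 0.31)
Then Y → Y · (1 + 0.31)^2
     = Y · 1.7161

Percentage change = ((1 + 0.31)^2 − 1) × 100% ≈ 71.6%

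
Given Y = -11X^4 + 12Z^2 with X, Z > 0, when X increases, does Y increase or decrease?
Y decreases

Taking the partial derivative:
∂Y/∂X = -44X^3

∂Y/∂X = -44X^3 < 0 (assuming positive values)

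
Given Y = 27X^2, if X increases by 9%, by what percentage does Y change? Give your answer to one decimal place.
18.8%

For Y = 27X^2:
If X → X(1 + 0.09)
Then Y → Y · (1 + 0.09)^2
     = Y · 1.1881

Percentage change = ((1 + 0.09)^2 − 1) × 100% ≈ 18.8%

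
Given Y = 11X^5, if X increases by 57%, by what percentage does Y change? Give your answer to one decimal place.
853.9%

For Y = 11X^5:
If X → X(1 + 0.57)
Then Y → Y · (1 + 0.57)^5
     ≈ Y · 9.5389

Percentage change = ((1 + 0.57)^5 − 1) × 100% ≈ 853.9%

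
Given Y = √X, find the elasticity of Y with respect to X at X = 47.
Elasticity = 1/2

Elasticity = (dY/dX) · (X/Y)

dY/dX = 1/(2·√X)
At X = 47: dY/dX = √47/94, Y = √47

Elasticity = (√47/94) · (47 / (√47)) = 1/2

Interpretation: for a small percentage change in X, the percentage change in Y is approximately 0.50 times as large.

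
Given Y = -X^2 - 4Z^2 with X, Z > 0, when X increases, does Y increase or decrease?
Y decreases

Taking the partial derivative:
∂Y/∂X = -2X

∂Y/∂X = -2X < 0 (assuming positive values)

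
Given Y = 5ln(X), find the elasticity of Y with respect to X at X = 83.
Elasticity = 1/ln(83) ≈ 0.2263

Elasticity = (dY/dX) · (X/Y)

dY/dX = 5/X
At X = 83: dY/dX = 5/83, Y = 5·ln(83)

Elasticity = (5/83) · (83 / (5·ln(83))) = 1/ln(83) ≈ 0.2263

Interpretation: for a small percentage change in X, the percentage change in Y is approximately 0.23 times as large.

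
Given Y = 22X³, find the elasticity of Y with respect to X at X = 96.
Elasticity = 3

Elasticity = (dY/dX) · (X/Y)

dY/dX = 66·X²
At X = 96: dY/dX = 608256, Y = 19464192

Elasticity = 608256 · (96 / 19464192) = 3

Interpretation: for a small percentage change in X, the percentage change in Y is approximately 3.00 times as large.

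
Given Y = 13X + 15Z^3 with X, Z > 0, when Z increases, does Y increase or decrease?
Y increases

Taking the partial derivative:
∂Y/∂Z = 45Z^2

∂Y/∂Z = 45Z^2 > 0 (assuming positive values)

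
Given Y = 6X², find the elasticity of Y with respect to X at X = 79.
Elasticity = 2

Elasticity = (dY/dX) · (X/Y)

dY/dX = 12·X
At X = 79: dY/dX = 948, Y = 37446

Elasticity = 948 · (79 / 37446) = 2

Interpretation: for a small percentage change in X, the percentage change in Y is approximately 2.00 times as large.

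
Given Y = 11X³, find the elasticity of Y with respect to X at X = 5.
Elasticity = 3

Elasticity = (dY/dX) · (X/Y)

dY/dX = 33·X²
At X = 5: dY/dX = 825, Y = 1375

Elasticity = 825 · (5 / 1375) = 3

Interpretation: for a small percentage change in X, the percentage change in Y is approximately 3.00 times as large.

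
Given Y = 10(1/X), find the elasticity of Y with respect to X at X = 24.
Elasticity = -1

Elasticity = (dY/dX) · (X/Y)

dY/dX = -10/X²
At X = 24: dY/dX = -5/288, Y = 5/12

Elasticity = (-5/288) · (24 / (5/12)) = -1

Interpretation: for a small percentage change in X, the percentage change in Y is approximately -1.00 times as large.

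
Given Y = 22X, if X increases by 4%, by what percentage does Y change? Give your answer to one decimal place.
4.0%

For Y = 22X:
If X → X(1 + 0.04)
Then Y → Y · (1 + 0.04)^1
     = Y · 1.0400

Percentage change = ((1 + 0.04)^1 − 1) × 100% = 4.0%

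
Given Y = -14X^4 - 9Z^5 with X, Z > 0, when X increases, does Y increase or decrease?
Y decreases

Taking the partial derivative:
∂Y/∂X = -56X^3

∂Y/∂X = -56X^3 < 0 (assuming positive values)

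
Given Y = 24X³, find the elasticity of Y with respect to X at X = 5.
Elasticity = 3

Elasticity = (dY/dX) · (X/Y)

dY/dX = 72·X²
At X = 5: dY/dX = 1800, Y = 3000

Elasticity = 1800 · (5 / 3000) = 3

Interpretation: for a small percentage change in X, the percentage change in Y is approximately 3.00 times as large.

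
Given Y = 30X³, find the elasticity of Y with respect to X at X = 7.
Elasticity = 3

Elasticity = (dY/dX) · (X/Y)

dY/dX = 90·X²
At X = 7: dY/dX = 4410, Y = 10290

Elasticity = 4410 · (7 / 10290) = 3

Interpretation: for a small percentage change in X, the percentage change in Y is approximately 3.00 times as large.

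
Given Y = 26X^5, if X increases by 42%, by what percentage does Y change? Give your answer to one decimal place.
477.4%

For Y = 26X^5:
If X → X(1 + 0.42)
Then Y → Y · (1 + 0.42)^5
     ≈ Y · 5.7735

Percentage change = ((1 + 0.42)^5 − 1) × 100% ≈ 477.4%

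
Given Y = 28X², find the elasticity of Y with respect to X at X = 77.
Elasticity = 2

Elasticity = (dY/dX) · (X/Y)

dY/dX = 56·X
At X = 77: dY/dX = 4312, Y = 166012

Elasticity = 4312 · (77 / 166012) = 2

Interpretation: for a small percentage change in X, the percentage change in Y is approximately 2.00 times as large.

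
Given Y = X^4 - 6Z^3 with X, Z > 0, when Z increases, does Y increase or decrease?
Y decreases

Taking the partial derivative:
∂Y/∂Z = -18Z^2

∂Y/∂Z = -18Z^2 < 0 (assuming positive values)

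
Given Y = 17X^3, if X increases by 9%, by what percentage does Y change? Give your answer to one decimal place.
29.5%

For Y = 17X^3:
If X → X(1 + 0.09)
Then Y → Y · (1 + 0.09)^3
     ≈ Y · 1.2950

Percentage change = ((1 + 0.09)^3 − 1) × 100% ≈ 29.5%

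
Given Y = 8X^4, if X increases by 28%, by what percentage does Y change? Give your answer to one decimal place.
168.4%

For Y = 8X^4:
If X → X(1 + 0.28)
Then Y → Y · (1 + 0.28)^4
     ≈ Y · 2.6844

Percentage change = ((1 + 0.28)^4 − 1) × 100% ≈ 168.4%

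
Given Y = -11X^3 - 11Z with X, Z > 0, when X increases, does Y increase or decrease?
Y decreases

Taking the partial derivative:
∂Y/∂X = -33X^2

∂Y/∂X = -33X^2 < 0 (assuming positive values)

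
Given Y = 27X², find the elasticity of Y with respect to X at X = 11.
Elasticity = 2

Elasticity = (dY/dX) · (X/Y)

dY/dX = 54·X
At X = 11: dY/dX = 594, Y = 3267

Elasticity = 594 · (11 / 3267) = 2

Interpretation: for a small percentage change in X, the percentage change in Y is approximately 2.00 times as large.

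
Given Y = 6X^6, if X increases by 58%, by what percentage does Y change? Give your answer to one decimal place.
1455.8%

For Y = 6X^6:
If X → X(1 + 0.58)
Then Y → Y · (1 + 0.58)^6
     ≈ Y · 15.5576

Percentage change = ((1 + 0.58)^6 − 1) × 100% ≈ 1455.8%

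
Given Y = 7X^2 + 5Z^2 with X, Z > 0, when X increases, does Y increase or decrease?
Y increases

Taking the partial derivative:
∂Y/∂X = 14X

∂Y/∂X = 14X > 0 (assuming positive values)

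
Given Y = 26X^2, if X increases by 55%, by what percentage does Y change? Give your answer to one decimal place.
140.3%

For Y = 26X^2:
If X → X(1 + 0.55)
Then Y → Y · (1 + 0.55)^2
     = Y · 2.4025

Percentage change = ((1 + 0.55)^2 − 1) × 100% ≈ 140.3%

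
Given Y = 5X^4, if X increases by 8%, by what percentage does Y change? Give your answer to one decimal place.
36.0%

For Y = 5X^4:
If X → X(1 + 0.08)
Then Y → Y · (1 + 0.08)^4
     ≈ Y · 1.3605

Percentage change = ((1 + 0.08)^4 − 1) × 100% ≈ 36.0%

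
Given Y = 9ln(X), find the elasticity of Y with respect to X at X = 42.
Elasticity = 1/ln(42) ≈ 0.2675

Elasticity = (dY/dX) · (X/Y)

dY/dX = 9/X
At X = 42: dY/dX = 3/14, Y = 9·ln(42)

Elasticity = (3/14) · (42 / (9·ln(42))) = 1/ln(42) ≈ 0.2675

Interpretation: for a small percentage change in X, the percentage change in Y is approximately 0.27 times as large.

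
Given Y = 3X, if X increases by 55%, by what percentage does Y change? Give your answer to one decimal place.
55.0%

For Y = 3X:
If X → X(1 + 0.55)
Then Y → Y · (1 + 0.55)^1
     = Y · 1.5500

Percentage change = ((1 + 0.55)^1 − 1) × 100% = 55.0%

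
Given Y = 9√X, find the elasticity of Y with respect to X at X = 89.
Elasticity = 1/2

Elasticity = (dY/dX) · (X/Y)

dY/dX = 9/(2·√X)
At X = 89: dY/dX = 9·√89/178, Y = 9·√89

Elasticity = (9·√89/178) · (89 / (9·√89)) = 1/2

Interpretation: for a small percentage change in X, the percentage change in Y is approximately 0.50 times as large.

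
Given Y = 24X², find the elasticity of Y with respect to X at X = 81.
Elasticity = 2

Elasticity = (dY/dX) · (X/Y)

dY/dX = 48·X
At X = 81: dY/dX = 3888, Y = 157464

Elasticity = 3888 · (81 / 157464) = 2

Interpretation: for a small percentage change in X, the percentage change in Y is approximately 2.00 times as large.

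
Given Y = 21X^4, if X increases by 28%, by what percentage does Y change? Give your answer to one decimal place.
168.4%

For Y = 21X^4:
If X → X(1 + 0.28)
Then Y → Y · (1 + 0.28)^4
     ≈ Y · 2.6844

Percentage change = ((1 + 0.28)^4 − 1) × 100% ≈ 168.4%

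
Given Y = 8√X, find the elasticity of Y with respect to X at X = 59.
Elasticity = 1/2

Elasticity = (dY/dX) · (X/Y)

dY/dX = 4/√X
At X = 59: dY/dX = 4·√59/59, Y = 8·√59

Elasticity = (4·√59/59) · (59 / (8·√59)) = 1/2

Interpretation: for a small percentage change in X, the percentage change in Y is approximately 0.50 times as large.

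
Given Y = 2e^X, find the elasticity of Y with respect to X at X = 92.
Elasticity = 92

Elasticity = (dY/dX) · (X/Y)

dY/dX = 2·e^X
At X = 92: dY/dX = 2·e^92, Y = 2·e^92

Elasticity = (2·e^92) · (92 / (2·e^92)) = 92

Interpretation: for a small percentage change in X, the percentage change in Y is approximately 92.00 times as large.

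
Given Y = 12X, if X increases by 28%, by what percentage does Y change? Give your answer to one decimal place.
28.0%

For Y = 12X:
If X → X(1 + 0.28)
Then Y → Y · (1 + 0.28)^1
     = Y · 1.2800

Percentage change = ((1 + 0.28)^1 − 1) × 100% = 28.0%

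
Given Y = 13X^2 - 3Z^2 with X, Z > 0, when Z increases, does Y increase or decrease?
Y decreases

Taking the partial derivative:
∂Y/∂Z = -6Z

∂Y/∂Z = -6Z < 0 (assuming positive values)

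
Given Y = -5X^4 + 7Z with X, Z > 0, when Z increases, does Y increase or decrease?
Y increases

Taking the partial derivative:
∂Y/∂Z = 7

∂Y/∂Z = 7 > 0 (assuming positive values)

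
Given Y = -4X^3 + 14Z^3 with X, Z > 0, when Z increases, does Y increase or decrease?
Y increases

Taking the partial derivative:
∂Y/∂Z = 42Z^2

∂Y/∂Z = 42Z^2 > 0 (assuming positive values)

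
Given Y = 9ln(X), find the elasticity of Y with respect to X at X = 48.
Elasticity = 1/ln(48) ≈ 0.2583

Elasticity = (dY/dX) · (X/Y)

dY/dX = 9/X
At X = 48: dY/dX = 3/16, Y = 9·ln(48)

Elasticity = (3/16) · (48 / (9·ln(48))) = 1/ln(48) ≈ 0.2583

Interpretation: for a small percentage change in X, the percentage change in Y is approximately 0.26 times as large.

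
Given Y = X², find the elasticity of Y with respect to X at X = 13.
Elasticity = 2

Elasticity = (dY/dX) · (X/Y)

dY/dX = 2·X
At X = 13: dY/dX = 26, Y = 169

Elasticity = 26 · (13 / 169) = 2

Interpretation: for a small percentage change in X, the percentage change in Y is approximately 2.00 times as large.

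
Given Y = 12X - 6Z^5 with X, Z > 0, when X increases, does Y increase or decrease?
Y increases

Taking the partial derivative:
∂Y/∂X = 12

∂Y/∂X = 12 > 0 (assuming positive values)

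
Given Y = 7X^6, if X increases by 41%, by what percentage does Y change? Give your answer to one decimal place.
685.8%

For Y = 7X^6:
If X → X(1 + 0.41)
Then Y → Y · (1 + 0.41)^6
     ≈ Y · 7.8580

Percentage change = ((1 + 0.41)^6 − 1) × 100% ≈ 685.8%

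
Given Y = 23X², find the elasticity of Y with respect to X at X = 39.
Elasticity = 2

Elasticity = (dY/dX) · (X/Y)

dY/dX = 46·X
At X = 39: dY/dX = 1794, Y = 34983

Elasticity = 1794 · (39 / 34983) = 2

Interpretation: for a small percentage change in X, the percentage change in Y is approximately 2.00 times as large.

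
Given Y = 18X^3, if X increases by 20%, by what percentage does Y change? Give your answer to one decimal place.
72.8%

For Y = 18X^3:
If X → X(1 + 0.2)
Then Y → Y · (1 + 0.2)^3
     = Y · 1.7280

Percentage change = ((1 + 0.2)^3 − 1) × 100% = 72.8%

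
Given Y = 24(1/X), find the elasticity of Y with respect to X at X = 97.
Elasticity = -1

Elasticity = (dY/dX) · (X/Y)

dY/dX = -24/X²
At X = 97: dY/dX = -24/9409, Y = 24/97

Elasticity = (-24/9409) · (97 / (24/97)) = -1

Interpretation: for a small percentage change in X, the percentage change in Y is approximately -1.00 times as large.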